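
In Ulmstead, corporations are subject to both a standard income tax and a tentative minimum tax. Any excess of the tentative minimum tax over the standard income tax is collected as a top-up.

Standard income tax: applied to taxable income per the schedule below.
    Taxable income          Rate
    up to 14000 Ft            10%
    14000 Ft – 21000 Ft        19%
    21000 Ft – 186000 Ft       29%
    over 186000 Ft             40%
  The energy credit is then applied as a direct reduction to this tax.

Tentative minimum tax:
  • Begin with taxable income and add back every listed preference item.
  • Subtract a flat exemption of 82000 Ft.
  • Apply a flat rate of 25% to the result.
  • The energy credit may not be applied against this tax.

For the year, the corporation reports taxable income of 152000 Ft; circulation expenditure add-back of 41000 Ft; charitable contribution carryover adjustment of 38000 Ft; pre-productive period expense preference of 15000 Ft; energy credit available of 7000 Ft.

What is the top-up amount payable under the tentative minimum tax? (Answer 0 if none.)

7280 Ft

Tentative minimum tax:
  Adjusted income: 152000 Ft + 41000 Ft + 38000 Ft + 15000 Ft = 246000 Ft
  Less exemption 82000 Ft → base 164000 Ft
  164000 Ft × 25% = 41000 Ft

Standard income tax:
  14000 Ft × 10% = 1400 Ft
  7000 Ft × 19% = 1330 Ft
  131000 Ft × 29% = 37990 Ft
  → 40720 Ft
  Less energy credit 7000 Ft → 33720 Ft

Excess of tentative minimum tax over standard income tax: 41000 Ft − 33720 Ft = 7280 Ft.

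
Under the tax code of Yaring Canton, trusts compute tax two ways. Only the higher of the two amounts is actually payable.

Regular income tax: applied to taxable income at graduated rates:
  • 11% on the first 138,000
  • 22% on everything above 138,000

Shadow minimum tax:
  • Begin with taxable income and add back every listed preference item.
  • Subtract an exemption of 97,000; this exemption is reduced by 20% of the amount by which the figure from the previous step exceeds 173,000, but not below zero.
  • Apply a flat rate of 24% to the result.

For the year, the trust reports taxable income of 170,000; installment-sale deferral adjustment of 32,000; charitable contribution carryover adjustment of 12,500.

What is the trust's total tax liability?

30,192

Regular income tax:
  138,000 × 11% = 15,180
  32,000 × 22% = 7,040
  → 22,220

Shadow minimum tax:
  Adjusted income: 170,000 + 32,000 + 12,500 = 214,500
  Exemption: 97,000 − 20% × (214,500 − 173,000) = 97,000 − 8,300 = 88,700
  Base: 214,500 − 88,700 = 125,800
  125,800 × 24% = 30,192

30,192 > 22,220, so the shadow minimum tax is the binding amount.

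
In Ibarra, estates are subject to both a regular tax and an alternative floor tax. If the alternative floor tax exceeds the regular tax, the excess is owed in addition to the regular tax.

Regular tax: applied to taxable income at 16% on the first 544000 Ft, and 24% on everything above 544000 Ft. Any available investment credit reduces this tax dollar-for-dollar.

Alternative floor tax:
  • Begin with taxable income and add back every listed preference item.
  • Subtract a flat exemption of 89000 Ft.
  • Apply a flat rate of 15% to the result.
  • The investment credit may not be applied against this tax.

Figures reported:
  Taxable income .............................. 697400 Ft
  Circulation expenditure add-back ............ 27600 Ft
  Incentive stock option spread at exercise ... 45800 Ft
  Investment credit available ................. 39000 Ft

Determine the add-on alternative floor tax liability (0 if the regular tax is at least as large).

Regular tax:
  544000 Ft × 16% = 87040 Ft
  153400 Ft × 24% = 36816 Ft
  → 123856 Ft
  Less investment credit 39000 Ft → 84856 Ft

Alternative floor tax:
  Adjusted income: 697400 Ft + 27600 Ft + 45800 Ft = 770800 Ft
  Less exemption 89000 Ft → base 681800 Ft
  681800 Ft × 15% = 102270 Ft

Excess of alternative floor tax over regular tax: 102270 Ft − 84856 Ft = 17414 Ft.

17414 Ft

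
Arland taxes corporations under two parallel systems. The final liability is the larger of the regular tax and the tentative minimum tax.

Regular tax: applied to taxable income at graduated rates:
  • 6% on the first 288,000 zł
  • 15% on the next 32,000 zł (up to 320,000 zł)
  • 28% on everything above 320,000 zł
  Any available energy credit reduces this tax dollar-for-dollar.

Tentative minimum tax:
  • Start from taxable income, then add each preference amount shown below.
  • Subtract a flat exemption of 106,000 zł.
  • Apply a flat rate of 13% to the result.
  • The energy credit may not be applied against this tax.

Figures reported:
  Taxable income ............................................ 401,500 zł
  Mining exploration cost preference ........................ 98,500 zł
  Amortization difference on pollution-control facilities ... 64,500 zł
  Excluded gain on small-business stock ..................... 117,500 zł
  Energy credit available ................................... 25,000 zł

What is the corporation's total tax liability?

Regular tax:
  288,000 zł × 6% = 17,280 zł
  32,000 zł × 15% = 4,800 zł
  81,500 zł × 28% = 22,820 zł
  → 44,900 zł
  Less energy credit 25,000 zł → 19,900 zł

Tentative minimum tax:
  Adjusted income: 401,500 zł + 98,500 zł + 64,500 zł + 117,500 zł = 682,000 zł
  Less exemption 106,000 zł → base 576,000 zł
  576,000 zł × 13% = 74,880 zł

74,880 zł > 19,900 zł, so the tentative minimum tax is the binding amount.

74,880 zł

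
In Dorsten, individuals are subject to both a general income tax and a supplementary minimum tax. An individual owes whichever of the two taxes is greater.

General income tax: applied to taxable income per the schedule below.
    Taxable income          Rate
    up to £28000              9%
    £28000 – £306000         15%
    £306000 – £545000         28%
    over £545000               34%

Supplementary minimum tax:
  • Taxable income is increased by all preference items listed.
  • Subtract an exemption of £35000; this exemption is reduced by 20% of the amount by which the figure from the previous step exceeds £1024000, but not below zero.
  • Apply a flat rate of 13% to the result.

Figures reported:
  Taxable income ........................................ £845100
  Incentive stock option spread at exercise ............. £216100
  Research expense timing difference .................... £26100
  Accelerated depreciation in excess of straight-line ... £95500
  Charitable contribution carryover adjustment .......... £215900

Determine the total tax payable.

£213174

Supplementary minimum tax:
  Adjusted income: £845100 + £216100 + £26100 + £95500 + £215900 = £1398700
  Exemption: 20% × (£1398700 − £1024000) = £74940 ≥ £35000, so the exemption is fully phased out
  Base: £1398700 − £0 = £1398700
  £1398700 × 13% = £181831

General income tax:
  £28000 × 9% = £2520
  £278000 × 15% = £41700
  £239000 × 28% = £66920
  £300100 × 34% = £102034
  → £213174

£213174 > £181831, so the general income tax governs.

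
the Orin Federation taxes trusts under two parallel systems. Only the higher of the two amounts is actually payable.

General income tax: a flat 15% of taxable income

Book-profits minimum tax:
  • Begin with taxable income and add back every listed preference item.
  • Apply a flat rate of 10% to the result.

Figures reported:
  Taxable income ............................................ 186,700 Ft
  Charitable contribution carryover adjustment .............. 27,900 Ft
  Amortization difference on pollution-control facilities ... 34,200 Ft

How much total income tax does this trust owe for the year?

Book-profits minimum tax:
  Adjusted income: 186,700 Ft + 27,900 Ft + 34,200 Ft = 248,800 Ft
  248,800 Ft × 10% = 24,880 Ft

General income tax:
  186,700 Ft × 15% = 28,005 Ft

28,005 Ft > 24,880 Ft, so the general income tax governs.

28,005 Ft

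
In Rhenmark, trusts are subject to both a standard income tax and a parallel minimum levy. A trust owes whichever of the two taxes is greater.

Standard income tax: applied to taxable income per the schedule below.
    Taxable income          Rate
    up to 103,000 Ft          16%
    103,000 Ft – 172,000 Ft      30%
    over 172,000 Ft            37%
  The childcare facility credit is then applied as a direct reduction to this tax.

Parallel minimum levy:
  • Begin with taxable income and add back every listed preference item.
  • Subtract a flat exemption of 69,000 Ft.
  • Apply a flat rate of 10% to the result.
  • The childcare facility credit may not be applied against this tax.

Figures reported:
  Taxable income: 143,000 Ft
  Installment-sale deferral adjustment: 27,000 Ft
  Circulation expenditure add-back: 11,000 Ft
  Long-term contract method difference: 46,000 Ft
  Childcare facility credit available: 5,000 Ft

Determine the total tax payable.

23,480 Ft

Parallel minimum levy:
  Adjusted income: 143,000 Ft + 27,000 Ft + 11,000 Ft + 46,000 Ft = 227,000 Ft
  Less exemption 69,000 Ft → base 158,000 Ft
  158,000 Ft × 10% = 15,800 Ft

Standard income tax:
  103,000 Ft × 16% = 16,480 Ft
  40,000 Ft × 30% = 12,000 Ft
  → 28,480 Ft
  Less childcare facility credit 5,000 Ft → 23,480 Ft

23,480 Ft > 15,800 Ft, so the standard income tax governs.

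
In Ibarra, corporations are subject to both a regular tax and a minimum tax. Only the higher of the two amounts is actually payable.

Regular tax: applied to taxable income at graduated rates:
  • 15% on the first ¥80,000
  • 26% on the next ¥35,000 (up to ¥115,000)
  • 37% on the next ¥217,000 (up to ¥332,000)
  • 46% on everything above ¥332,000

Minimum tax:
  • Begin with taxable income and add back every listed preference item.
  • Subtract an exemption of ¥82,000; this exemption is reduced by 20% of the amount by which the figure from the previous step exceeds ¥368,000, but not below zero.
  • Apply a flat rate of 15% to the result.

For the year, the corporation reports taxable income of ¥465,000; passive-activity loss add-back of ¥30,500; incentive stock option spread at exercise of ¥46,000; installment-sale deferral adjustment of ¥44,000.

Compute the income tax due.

Regular tax:
  ¥80,000 × 15% = ¥12,000
  ¥35,000 × 26% = ¥9,100
  ¥217,000 × 37% = ¥80,290
  ¥133,000 × 46% = ¥61,180
  → ¥162,570

Minimum tax:
  Adjusted income: ¥465,000 + ¥30,500 + ¥46,000 + ¥44,000 = ¥585,500
  Exemption: ¥82,000 − 20% × (¥585,500 − ¥368,000) = ¥82,000 − ¥43,500 = ¥38,500
  Base: ¥585,500 − ¥38,500 = ¥547,000
  ¥547,000 × 15% = ¥82,050

¥162,570 > ¥82,050, so the regular tax governs.

¥162,570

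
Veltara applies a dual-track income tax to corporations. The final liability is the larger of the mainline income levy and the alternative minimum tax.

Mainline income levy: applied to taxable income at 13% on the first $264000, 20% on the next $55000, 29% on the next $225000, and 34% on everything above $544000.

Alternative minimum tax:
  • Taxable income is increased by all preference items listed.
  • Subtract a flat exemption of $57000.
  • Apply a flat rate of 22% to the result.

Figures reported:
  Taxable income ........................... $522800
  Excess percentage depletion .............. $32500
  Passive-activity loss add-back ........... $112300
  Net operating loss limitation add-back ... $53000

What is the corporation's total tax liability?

$145992

Mainline income levy:
  $264000 × 13% = $34320
  $55000 × 20% = $11000
  $203800 × 29% = $59102
  → $104422

Alternative minimum tax:
  Adjusted income: $522800 + $32500 + $112300 + $53000 = $720600
  Less exemption $57000 → base $663600
  $663600 × 22% = $145992

$145992 > $104422, so the alternative minimum tax is the binding amount.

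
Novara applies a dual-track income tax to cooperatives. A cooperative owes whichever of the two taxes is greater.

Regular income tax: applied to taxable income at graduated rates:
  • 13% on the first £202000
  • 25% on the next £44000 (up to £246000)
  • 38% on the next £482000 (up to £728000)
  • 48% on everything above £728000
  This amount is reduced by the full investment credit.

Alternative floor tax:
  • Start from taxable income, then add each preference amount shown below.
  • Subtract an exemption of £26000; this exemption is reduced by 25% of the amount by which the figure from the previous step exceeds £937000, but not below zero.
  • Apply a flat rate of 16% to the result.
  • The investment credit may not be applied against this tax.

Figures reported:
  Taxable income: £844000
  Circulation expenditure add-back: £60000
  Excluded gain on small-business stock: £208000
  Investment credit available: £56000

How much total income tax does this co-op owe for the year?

£220100

Alternative floor tax:
  Adjusted income: £844000 + £60000 + £208000 = £1112000
  Exemption: 25% × (£1112000 − £937000) = £43750 ≥ £26000, so the exemption is fully phased out
  Base: £1112000 − £0 = £1112000
  £1112000 × 16% = £177920

Regular income tax:
  £202000 × 13% = £26260
  £44000 × 25% = £11000
  £482000 × 38% = £183160
  £116000 × 48% = £55680
  → £276100
  Less investment credit £56000 → £220100

£220100 > £177920, so the regular income tax governs.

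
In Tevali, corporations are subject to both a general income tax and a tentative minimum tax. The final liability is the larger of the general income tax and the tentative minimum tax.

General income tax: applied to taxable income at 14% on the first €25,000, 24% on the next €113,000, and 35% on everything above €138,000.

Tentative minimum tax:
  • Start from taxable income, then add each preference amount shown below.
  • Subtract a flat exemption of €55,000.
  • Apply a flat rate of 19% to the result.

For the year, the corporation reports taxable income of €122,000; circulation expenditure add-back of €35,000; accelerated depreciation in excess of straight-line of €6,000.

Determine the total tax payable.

€26,780

Tentative minimum tax:
  Adjusted income: €122,000 + €35,000 + €6,000 = €163,000
  Less exemption €55,000 → base €108,000
  €108,000 × 19% = €20,520

General income tax:
  €25,000 × 14% = €3,500
  €97,000 × 24% = €23,280
  → €26,780

€26,780 > €20,520, so the general income tax governs.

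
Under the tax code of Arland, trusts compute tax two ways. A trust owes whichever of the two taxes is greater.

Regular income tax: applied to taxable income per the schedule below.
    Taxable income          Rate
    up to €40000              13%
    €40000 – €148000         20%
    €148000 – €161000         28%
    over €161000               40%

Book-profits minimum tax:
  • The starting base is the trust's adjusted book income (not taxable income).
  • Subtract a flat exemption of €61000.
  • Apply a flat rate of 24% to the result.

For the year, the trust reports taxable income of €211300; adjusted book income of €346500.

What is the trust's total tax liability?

€68520

Book-profits minimum tax:
  Base (adjusted book income): €346500
  Less exemption €61000 → base €285500
  €285500 × 24% = €68520

Regular income tax:
  €40000 × 13% = €5200
  €108000 × 20% = €21600
  €13000 × 28% = €3640
  €50300 × 40% = €20120
  → €50560

€68520 > €50560, so the book-profits minimum tax is the binding amount.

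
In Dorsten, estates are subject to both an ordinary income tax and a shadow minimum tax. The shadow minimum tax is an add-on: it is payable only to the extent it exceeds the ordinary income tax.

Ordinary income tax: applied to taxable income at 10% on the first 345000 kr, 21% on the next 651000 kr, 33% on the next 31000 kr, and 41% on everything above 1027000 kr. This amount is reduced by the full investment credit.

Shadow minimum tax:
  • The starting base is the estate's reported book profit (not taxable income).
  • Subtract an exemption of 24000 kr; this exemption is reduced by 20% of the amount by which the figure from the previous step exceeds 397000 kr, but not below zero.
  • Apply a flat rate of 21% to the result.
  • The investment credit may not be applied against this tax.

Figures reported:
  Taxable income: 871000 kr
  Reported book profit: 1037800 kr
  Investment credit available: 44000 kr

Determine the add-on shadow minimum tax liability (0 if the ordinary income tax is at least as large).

Ordinary income tax:
  345000 kr × 10% = 34500 kr
  526000 kr × 21% = 110460 kr
  → 144960 kr
  Less investment credit 44000 kr → 100960 kr

Shadow minimum tax:
  Base (reported book profit): 1037800 kr
  Exemption: 20% × (1037800 kr − 397000 kr) = 128160 kr ≥ 24000 kr, so the exemption is fully phased out
  Base: 1037800 kr − 0 kr = 1037800 kr
  1037800 kr × 21% = 217938 kr

Excess of shadow minimum tax over ordinary income tax: 217938 kr − 100960 kr = 116978 kr.

116978 kr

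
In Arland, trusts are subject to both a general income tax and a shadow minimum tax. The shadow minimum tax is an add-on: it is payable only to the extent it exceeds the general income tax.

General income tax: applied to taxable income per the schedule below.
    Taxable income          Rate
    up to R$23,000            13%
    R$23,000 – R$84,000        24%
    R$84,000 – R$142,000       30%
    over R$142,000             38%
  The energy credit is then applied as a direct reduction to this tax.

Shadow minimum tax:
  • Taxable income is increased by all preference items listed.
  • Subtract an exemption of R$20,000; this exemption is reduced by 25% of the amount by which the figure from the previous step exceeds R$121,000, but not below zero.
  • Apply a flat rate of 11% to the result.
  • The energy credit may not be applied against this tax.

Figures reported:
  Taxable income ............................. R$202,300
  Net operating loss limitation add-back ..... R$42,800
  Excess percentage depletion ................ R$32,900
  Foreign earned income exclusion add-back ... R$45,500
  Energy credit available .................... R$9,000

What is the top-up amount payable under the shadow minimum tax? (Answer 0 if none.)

R$0

General income tax:
  R$23,000 × 13% = R$2,990
  R$61,000 × 24% = R$14,640
  R$58,000 × 30% = R$17,400
  R$60,300 × 38% = R$22,914
  → R$57,944
  Less energy credit R$9,000 → R$48,944

Shadow minimum tax:
  Adjusted income: R$202,300 + R$42,800 + R$32,900 + R$45,500 = R$323,500
  Exemption: 25% × (R$323,500 − R$121,000) = R$50,625 ≥ R$20,000, so the exemption is fully phased out
  Base: R$323,500 − R$0 = R$323,500
  R$323,500 × 11% = R$35,585

R$35,585 ≤ R$48,944, so no add-on is due.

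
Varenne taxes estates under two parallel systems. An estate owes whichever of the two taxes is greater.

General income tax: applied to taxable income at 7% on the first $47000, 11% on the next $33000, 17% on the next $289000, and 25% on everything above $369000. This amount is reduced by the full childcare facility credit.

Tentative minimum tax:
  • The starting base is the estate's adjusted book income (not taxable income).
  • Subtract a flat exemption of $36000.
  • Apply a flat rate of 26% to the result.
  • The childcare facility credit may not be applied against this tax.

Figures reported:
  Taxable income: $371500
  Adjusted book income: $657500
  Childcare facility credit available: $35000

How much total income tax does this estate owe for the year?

General income tax:
  $47000 × 7% = $3290
  $33000 × 11% = $3630
  $289000 × 17% = $49130
  $2500 × 25% = $625
  → $56675
  Less childcare facility credit $35000 → $21675

Tentative minimum tax:
  Base (adjusted book income): $657500
  Less exemption $36000 → base $621500
  $621500 × 26% = $161590

$161590 > $21675, so the tentative minimum tax is the binding amount.

$161590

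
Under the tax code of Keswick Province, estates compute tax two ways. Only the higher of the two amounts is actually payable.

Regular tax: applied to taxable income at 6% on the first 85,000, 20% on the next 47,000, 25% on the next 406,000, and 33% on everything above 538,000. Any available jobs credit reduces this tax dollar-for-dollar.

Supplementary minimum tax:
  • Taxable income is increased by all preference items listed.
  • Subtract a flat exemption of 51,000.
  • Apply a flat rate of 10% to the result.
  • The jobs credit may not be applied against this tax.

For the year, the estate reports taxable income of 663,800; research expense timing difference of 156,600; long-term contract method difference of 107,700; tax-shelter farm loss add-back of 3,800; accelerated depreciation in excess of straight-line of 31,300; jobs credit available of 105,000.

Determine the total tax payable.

Regular tax:
  85,000 × 6% = 5,100
  47,000 × 20% = 9,400
  406,000 × 25% = 101,500
  125,800 × 33% = 41,514
  → 157,514
  Less jobs credit 105,000 → 52,514

Supplementary minimum tax:
  Adjusted income: 663,800 + 156,600 + 107,700 + 3,800 + 31,300 = 963,200
  Less exemption 51,000 → base 912,200
  912,200 × 10% = 91,220

91,220 > 52,514, so the supplementary minimum tax is the binding amount.

91,220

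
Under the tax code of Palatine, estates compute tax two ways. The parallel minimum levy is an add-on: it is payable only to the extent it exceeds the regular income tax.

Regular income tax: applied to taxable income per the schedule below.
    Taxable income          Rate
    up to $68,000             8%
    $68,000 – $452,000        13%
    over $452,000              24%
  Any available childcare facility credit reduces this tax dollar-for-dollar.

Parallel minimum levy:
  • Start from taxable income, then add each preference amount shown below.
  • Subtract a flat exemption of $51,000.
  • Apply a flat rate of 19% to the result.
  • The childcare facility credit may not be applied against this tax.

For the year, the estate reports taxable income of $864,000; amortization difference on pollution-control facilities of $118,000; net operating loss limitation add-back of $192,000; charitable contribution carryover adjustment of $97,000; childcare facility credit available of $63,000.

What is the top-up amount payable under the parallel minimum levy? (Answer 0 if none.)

Parallel minimum levy:
  Adjusted income: $864,000 + $118,000 + $192,000 + $97,000 = $1,271,000
  Less exemption $51,000 → base $1,220,000
  $1,220,000 × 19% = $231,800

Regular income tax:
  $68,000 × 8% = $5,440
  $384,000 × 13% = $49,920
  $412,000 × 24% = $98,880
  → $154,240
  Less childcare facility credit $63,000 → $91,240

Excess of parallel minimum levy over regular income tax: $231,800 − $91,240 = $140,560.

$140,560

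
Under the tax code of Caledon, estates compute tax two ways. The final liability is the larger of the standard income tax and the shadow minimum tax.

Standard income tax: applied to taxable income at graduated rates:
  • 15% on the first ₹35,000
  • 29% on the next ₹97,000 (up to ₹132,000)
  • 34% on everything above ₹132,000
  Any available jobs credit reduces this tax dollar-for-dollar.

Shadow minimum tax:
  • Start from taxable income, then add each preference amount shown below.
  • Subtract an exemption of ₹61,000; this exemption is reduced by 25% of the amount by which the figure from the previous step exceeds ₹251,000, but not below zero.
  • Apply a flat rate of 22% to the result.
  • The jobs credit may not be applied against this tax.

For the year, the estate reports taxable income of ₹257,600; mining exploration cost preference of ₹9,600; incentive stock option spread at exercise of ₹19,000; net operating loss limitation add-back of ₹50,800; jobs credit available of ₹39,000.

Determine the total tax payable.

₹65,450

Shadow minimum tax:
  Adjusted income: ₹257,600 + ₹9,600 + ₹19,000 + ₹50,800 = ₹337,000
  Exemption: ₹61,000 − 25% × (₹337,000 − ₹251,000) = ₹61,000 − ₹21,500 = ₹39,500
  Base: ₹337,000 − ₹39,500 = ₹297,500
  ₹297,500 × 22% = ₹65,450

Standard income tax:
  ₹35,000 × 15% = ₹5,250
  ₹97,000 × 29% = ₹28,130
  ₹125,600 × 34% = ₹42,704
  → ₹76,084
  Less jobs credit ₹39,000 → ₹37,084

₹65,450 > ₹37,084, so the shadow minimum tax is the binding amount.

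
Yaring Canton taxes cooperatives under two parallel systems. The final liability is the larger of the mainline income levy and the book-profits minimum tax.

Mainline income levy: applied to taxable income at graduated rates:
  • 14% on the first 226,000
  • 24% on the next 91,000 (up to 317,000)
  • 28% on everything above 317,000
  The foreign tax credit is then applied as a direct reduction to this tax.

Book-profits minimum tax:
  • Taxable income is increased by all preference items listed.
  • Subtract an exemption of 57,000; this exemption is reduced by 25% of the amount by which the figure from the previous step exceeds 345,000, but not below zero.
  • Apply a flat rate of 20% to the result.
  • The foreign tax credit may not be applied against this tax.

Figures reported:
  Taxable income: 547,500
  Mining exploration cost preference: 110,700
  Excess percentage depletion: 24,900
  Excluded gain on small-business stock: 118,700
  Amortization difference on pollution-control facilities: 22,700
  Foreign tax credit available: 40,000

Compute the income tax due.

Book-profits minimum tax:
  Adjusted income: 547,500 + 110,700 + 24,900 + 118,700 + 22,700 = 824,500
  Exemption: 25% × (824,500 − 345,000) = 119,875 ≥ 57,000, so the exemption is fully phased out
  Base: 824,500 − 0 = 824,500
  824,500 × 20% = 164,900

Mainline income levy:
  226,000 × 14% = 31,640
  91,000 × 24% = 21,840
  230,500 × 28% = 64,540
  → 118,020
  Less foreign tax credit 40,000 → 78,020

164,900 > 78,020, so the book-profits minimum tax is the binding amount.

164,900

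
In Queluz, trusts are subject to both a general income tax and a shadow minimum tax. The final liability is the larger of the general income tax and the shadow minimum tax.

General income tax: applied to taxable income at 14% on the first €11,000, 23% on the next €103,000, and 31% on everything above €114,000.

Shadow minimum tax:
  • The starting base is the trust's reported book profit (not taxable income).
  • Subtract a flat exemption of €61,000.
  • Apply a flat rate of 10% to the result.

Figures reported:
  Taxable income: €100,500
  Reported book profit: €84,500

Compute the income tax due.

General income tax:
  €11,000 × 14% = €1,540
  €89,500 × 23% = €20,585
  → €22,125

Shadow minimum tax:
  Base (reported book profit): €84,500
  Less exemption €61,000 → base €23,500
  €23,500 × 10% = €2,350

€22,125 > €2,350, so the general income tax governs.

€22,125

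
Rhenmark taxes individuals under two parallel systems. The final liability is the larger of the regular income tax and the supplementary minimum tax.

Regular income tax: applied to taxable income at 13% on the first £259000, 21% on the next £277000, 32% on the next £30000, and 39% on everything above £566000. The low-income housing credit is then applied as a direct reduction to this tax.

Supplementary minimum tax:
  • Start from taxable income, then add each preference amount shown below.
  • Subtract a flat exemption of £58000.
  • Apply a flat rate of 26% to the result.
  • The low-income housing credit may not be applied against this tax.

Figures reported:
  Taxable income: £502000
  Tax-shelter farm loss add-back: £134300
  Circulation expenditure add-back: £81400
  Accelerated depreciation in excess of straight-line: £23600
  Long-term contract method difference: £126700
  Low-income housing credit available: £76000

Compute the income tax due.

Regular income tax:
  £259000 × 13% = £33670
  £243000 × 21% = £51030
  → £84700
  Less low-income housing credit £76000 → £8700

Supplementary minimum tax:
  Adjusted income: £502000 + £134300 + £81400 + £23600 + £126700 = £868000
  Less exemption £58000 → base £810000
  £810000 × 26% = £210600

£210600 > £8700, so the supplementary minimum tax is the binding amount.

£210600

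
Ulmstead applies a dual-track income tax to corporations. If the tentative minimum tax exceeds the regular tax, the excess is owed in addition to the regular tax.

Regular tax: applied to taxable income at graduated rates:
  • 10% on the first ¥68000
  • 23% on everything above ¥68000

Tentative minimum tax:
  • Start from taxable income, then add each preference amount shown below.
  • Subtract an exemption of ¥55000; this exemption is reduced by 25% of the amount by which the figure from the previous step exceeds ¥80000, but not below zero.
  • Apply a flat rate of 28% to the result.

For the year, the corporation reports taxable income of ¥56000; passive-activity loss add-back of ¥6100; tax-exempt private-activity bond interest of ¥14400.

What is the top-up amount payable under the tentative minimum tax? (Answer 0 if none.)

Tentative minimum tax:
  Adjusted income: ¥56000 + ¥6100 + ¥14400 = ¥76500
  Exemption: ¥76500 ≤ ¥80000, so full ¥55000 applies
  Base: ¥76500 − ¥55000 = ¥21500
  ¥21500 × 28% = ¥6020

Regular tax:
  ¥56000 × 10% = ¥5600

Excess of tentative minimum tax over regular tax: ¥6020 − ¥5600 = ¥420.

¥420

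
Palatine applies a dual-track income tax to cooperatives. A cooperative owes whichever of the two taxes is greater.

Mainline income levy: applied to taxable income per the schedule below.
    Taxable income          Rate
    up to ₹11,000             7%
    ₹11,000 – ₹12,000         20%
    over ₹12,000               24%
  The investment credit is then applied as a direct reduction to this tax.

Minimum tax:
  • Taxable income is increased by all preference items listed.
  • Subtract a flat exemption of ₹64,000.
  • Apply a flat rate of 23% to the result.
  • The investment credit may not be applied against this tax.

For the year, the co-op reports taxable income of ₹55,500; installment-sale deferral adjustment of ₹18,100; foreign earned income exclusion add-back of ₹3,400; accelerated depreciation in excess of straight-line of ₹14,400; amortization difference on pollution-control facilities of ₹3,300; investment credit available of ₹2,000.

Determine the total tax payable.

Minimum tax:
  Adjusted income: ₹55,500 + ₹18,100 + ₹3,400 + ₹14,400 + ₹3,300 = ₹94,700
  Less exemption ₹64,000 → base ₹30,700
  ₹30,700 × 23% = ₹7,061

Mainline income levy:
  ₹11,000 × 7% = ₹770
  ₹1,000 × 20% = ₹200
  ₹43,500 × 24% = ₹10,440
  → ₹11,410
  Less investment credit ₹2,000 → ₹9,410

₹9,410 > ₹7,061, so the mainline income levy governs.

₹9,410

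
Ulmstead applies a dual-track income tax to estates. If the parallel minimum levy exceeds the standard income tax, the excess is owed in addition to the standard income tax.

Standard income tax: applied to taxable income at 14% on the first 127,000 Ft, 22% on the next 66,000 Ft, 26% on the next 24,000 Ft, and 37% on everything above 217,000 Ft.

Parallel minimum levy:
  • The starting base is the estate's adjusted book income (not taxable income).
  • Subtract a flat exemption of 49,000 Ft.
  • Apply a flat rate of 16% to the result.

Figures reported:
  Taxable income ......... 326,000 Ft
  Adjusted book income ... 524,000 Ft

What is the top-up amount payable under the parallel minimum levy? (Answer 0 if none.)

Standard income tax:
  127,000 Ft × 14% = 17,780 Ft
  66,000 Ft × 22% = 14,520 Ft
  24,000 Ft × 26% = 6,240 Ft
  109,000 Ft × 37% = 40,330 Ft
  → 78,870 Ft

Parallel minimum levy:
  Base (adjusted book income): 524,000 Ft
  Less exemption 49,000 Ft → base 475,000 Ft
  475,000 Ft × 16% = 76,000 Ft

76,000 Ft ≤ 78,870 Ft, so no add-on is due.

0 Ft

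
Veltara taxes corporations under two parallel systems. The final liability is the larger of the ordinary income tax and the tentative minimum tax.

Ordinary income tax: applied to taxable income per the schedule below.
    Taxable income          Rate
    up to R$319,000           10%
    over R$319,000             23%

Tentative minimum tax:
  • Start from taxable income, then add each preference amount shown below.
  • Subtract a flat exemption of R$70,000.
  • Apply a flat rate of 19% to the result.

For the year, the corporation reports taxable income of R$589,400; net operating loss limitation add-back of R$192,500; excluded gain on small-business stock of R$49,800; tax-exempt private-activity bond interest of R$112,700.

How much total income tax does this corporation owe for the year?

Tentative minimum tax:
  Adjusted income: R$589,400 + R$192,500 + R$49,800 + R$112,700 = R$944,400
  Less exemption R$70,000 → base R$874,400
  R$874,400 × 19% = R$166,136

Ordinary income tax:
  R$319,000 × 10% = R$31,900
  R$270,400 × 23% = R$62,192
  → R$94,092

R$166,136 > R$94,092, so the tentative minimum tax is the binding amount.

R$166,136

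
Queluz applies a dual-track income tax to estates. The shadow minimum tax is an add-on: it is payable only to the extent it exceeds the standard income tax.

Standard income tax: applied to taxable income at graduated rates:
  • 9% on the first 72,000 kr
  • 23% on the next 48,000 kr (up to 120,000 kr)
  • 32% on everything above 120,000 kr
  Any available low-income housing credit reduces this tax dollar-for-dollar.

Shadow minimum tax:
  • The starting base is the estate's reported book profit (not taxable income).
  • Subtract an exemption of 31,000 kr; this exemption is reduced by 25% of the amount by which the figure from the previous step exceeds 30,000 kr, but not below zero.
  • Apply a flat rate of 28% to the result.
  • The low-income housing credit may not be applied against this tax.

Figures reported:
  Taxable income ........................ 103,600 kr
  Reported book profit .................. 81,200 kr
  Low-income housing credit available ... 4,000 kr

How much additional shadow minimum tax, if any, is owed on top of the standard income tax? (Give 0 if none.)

7,892 kr

Standard income tax:
  72,000 kr × 9% = 6,480 kr
  31,600 kr × 23% = 7,268 kr
  → 13,748 kr
  Less low-income housing credit 4,000 kr → 9,748 kr

Shadow minimum tax:
  Base (reported book profit): 81,200 kr
  Exemption: 31,000 kr − 25% × (81,200 kr − 30,000 kr) = 31,000 kr − 12,800 kr = 18,200 kr
  Base: 81,200 kr − 18,200 kr = 63,000 kr
  63,000 kr × 28% = 17,640 kr

Excess of shadow minimum tax over standard income tax: 17,640 kr − 9,748 kr = 7,892 kr.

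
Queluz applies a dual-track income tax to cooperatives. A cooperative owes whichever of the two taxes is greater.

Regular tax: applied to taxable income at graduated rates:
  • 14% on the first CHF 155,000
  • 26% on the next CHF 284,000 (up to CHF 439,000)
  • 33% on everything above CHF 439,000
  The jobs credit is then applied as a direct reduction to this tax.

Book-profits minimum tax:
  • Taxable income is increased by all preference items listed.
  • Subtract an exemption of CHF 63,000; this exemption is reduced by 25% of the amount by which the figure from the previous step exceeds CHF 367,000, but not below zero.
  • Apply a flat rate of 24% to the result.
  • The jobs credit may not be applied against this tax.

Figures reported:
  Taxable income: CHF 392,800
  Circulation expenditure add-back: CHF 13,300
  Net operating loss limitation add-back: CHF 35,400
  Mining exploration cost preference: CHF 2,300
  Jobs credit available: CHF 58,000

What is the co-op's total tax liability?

CHF 96,000

Book-profits minimum tax:
  Adjusted income: CHF 392,800 + CHF 13,300 + CHF 35,400 + CHF 2,300 = CHF 443,800
  Exemption: CHF 63,000 − 25% × (CHF 443,800 − CHF 367,000) = CHF 63,000 − CHF 19,200 = CHF 43,800
  Base: CHF 443,800 − CHF 43,800 = CHF 400,000
  CHF 400,000 × 24% = CHF 96,000

Regular tax:
  CHF 155,000 × 14% = CHF 21,700
  CHF 237,800 × 26% = CHF 61,828
  → CHF 83,528
  Less jobs credit CHF 58,000 → CHF 25,528

CHF 96,000 > CHF 25,528, so the book-profits minimum tax is the binding amount.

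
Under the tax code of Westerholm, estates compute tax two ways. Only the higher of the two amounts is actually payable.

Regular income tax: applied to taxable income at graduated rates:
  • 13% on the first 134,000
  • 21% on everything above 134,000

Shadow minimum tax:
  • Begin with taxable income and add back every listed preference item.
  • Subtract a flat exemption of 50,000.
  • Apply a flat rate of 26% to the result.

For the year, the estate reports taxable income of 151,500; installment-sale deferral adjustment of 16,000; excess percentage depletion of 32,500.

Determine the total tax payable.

Regular income tax:
  134,000 × 13% = 17,420
  17,500 × 21% = 3,675
  → 21,095

Shadow minimum tax:
  Adjusted income: 151,500 + 16,000 + 32,500 = 200,000
  Less exemption 50,000 → base 150,000
  150,000 × 26% = 39,000

39,000 > 21,095, so the shadow minimum tax is the binding amount.

39,000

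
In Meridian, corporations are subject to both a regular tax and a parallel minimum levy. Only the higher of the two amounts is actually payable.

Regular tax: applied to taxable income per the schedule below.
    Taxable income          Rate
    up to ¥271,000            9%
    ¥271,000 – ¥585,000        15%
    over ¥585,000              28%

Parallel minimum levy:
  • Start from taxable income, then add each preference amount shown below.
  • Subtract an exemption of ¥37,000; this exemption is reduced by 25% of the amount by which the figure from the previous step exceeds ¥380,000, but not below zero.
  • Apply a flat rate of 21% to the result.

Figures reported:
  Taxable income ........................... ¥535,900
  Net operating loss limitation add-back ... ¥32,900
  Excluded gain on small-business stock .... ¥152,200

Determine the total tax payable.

Parallel minimum levy:
  Adjusted income: ¥535,900 + ¥32,900 + ¥152,200 = ¥721,000
  Exemption: 25% × (¥721,000 − ¥380,000) = ¥85,250 ≥ ¥37,000, so the exemption is fully phased out
  Base: ¥721,000 − ¥0 = ¥721,000
  ¥721,000 × 21% = ¥151,410

Regular tax:
  ¥271,000 × 9% = ¥24,390
  ¥264,900 × 15% = ¥39,735
  → ¥64,125

¥151,410 > ¥64,125, so the parallel minimum levy is the binding amount.

¥151,410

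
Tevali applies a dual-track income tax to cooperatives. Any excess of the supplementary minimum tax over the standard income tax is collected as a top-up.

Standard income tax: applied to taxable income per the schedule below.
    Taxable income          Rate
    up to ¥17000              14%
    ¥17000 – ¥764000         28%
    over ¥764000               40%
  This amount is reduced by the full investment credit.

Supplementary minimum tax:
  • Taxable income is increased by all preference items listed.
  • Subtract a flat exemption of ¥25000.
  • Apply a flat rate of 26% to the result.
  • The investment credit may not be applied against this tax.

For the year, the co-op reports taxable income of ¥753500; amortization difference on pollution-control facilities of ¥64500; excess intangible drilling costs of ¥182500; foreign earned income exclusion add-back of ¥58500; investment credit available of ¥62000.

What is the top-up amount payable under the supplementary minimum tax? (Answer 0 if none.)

¥122240

Supplementary minimum tax:
  Adjusted income: ¥753500 + ¥64500 + ¥182500 + ¥58500 = ¥1059000
  Less exemption ¥25000 → base ¥1034000
  ¥1034000 × 26% = ¥268840

Standard income tax:
  ¥17000 × 14% = ¥2380
  ¥736500 × 28% = ¥206220
  → ¥208600
  Less investment credit ¥62000 → ¥146600

Excess of supplementary minimum tax over standard income tax: ¥268840 − ¥146600 = ¥122240.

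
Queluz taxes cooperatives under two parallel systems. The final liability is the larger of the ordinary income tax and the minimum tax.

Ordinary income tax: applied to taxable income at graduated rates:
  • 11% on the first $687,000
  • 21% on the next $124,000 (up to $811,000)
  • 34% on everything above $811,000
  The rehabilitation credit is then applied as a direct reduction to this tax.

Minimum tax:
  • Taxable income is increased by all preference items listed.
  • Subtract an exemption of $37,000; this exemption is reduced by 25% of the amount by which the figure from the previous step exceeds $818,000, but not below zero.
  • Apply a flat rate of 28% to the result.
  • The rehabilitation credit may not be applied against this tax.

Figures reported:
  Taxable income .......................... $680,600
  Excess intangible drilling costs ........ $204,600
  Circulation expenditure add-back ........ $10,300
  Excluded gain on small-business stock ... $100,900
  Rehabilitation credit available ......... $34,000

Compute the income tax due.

$278,992

Ordinary income tax:
  $680,600 × 11% = $74,866
  Less rehabilitation credit $34,000 → $40,866

Minimum tax:
  Adjusted income: $680,600 + $204,600 + $10,300 + $100,900 = $996,400
  Exemption: 25% × ($996,400 − $818,000) = $44,600 ≥ $37,000, so the exemption is fully phased out
  Base: $996,400 − $0 = $996,400
  $996,400 × 28% = $278,992

$278,992 > $40,866, so the minimum tax is the binding amount.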